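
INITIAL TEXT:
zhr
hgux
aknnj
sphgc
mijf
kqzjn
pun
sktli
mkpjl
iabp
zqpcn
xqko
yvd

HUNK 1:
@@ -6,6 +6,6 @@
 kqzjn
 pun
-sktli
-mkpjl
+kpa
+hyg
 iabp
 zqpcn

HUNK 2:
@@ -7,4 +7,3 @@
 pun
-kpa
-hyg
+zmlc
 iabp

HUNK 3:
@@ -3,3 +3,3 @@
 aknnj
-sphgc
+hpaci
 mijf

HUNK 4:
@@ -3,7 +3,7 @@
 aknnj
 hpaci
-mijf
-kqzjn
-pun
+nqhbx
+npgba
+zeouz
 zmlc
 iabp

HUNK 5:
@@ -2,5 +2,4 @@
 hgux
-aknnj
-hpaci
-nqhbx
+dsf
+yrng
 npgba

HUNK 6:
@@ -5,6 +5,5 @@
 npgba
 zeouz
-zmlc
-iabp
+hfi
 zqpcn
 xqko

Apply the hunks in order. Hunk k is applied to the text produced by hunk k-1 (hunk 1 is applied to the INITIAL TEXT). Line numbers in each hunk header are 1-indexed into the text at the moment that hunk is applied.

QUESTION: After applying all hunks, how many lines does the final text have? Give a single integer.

Hunk 1: at line 6 remove [sktli,mkpjl] add [kpa,hyg] -> 13 lines: zhr hgux aknnj sphgc mijf kqzjn pun kpa hyg iabp zqpcn xqko yvd
Hunk 2: at line 7 remove [kpa,hyg] add [zmlc] -> 12 lines: zhr hgux aknnj sphgc mijf kqzjn pun zmlc iabp zqpcn xqko yvd
Hunk 3: at line 3 remove [sphgc] add [hpaci] -> 12 lines: zhr hgux aknnj hpaci mijf kqzjn pun zmlc iabp zqpcn xqko yvd
Hunk 4: at line 3 remove [mijf,kqzjn,pun] add [nqhbx,npgba,zeouz] -> 12 lines: zhr hgux aknnj hpaci nqhbx npgba zeouz zmlc iabp zqpcn xqko yvd
Hunk 5: at line 2 remove [aknnj,hpaci,nqhbx] add [dsf,yrng] -> 11 lines: zhr hgux dsf yrng npgba zeouz zmlc iabp zqpcn xqko yvd
Hunk 6: at line 5 remove [zmlc,iabp] add [hfi] -> 10 lines: zhr hgux dsf yrng npgba zeouz hfi zqpcn xqko yvd
Final line count: 10

Answer: 10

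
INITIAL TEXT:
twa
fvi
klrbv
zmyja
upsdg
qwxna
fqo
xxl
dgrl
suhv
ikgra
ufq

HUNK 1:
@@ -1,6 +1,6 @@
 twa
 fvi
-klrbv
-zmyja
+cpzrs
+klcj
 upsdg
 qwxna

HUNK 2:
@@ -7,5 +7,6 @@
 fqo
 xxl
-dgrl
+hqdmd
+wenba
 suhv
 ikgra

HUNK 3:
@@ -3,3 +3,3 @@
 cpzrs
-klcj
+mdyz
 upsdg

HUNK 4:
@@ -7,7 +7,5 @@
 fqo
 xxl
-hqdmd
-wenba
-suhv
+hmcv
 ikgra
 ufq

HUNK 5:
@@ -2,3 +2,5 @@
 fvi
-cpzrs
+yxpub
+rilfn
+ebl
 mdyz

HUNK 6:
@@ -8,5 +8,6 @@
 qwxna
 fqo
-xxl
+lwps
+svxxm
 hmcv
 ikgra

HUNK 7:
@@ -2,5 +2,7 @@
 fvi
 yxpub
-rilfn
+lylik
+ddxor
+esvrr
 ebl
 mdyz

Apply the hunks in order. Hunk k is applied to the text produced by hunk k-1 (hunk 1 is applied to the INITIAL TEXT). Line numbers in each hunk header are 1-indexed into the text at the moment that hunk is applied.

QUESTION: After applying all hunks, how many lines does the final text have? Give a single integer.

Hunk 1: at line 1 remove [klrbv,zmyja] add [cpzrs,klcj] -> 12 lines: twa fvi cpzrs klcj upsdg qwxna fqo xxl dgrl suhv ikgra ufq
Hunk 2: at line 7 remove [dgrl] add [hqdmd,wenba] -> 13 lines: twa fvi cpzrs klcj upsdg qwxna fqo xxl hqdmd wenba suhv ikgra ufq
Hunk 3: at line 3 remove [klcj] add [mdyz] -> 13 lines: twa fvi cpzrs mdyz upsdg qwxna fqo xxl hqdmd wenba suhv ikgra ufq
Hunk 4: at line 7 remove [hqdmd,wenba,suhv] add [hmcv] -> 11 lines: twa fvi cpzrs mdyz upsdg qwxna fqo xxl hmcv ikgra ufq
Hunk 5: at line 2 remove [cpzrs] add [yxpub,rilfn,ebl] -> 13 lines: twa fvi yxpub rilfn ebl mdyz upsdg qwxna fqo xxl hmcv ikgra ufq
Hunk 6: at line 8 remove [xxl] add [lwps,svxxm] -> 14 lines: twa fvi yxpub rilfn ebl mdyz upsdg qwxna fqo lwps svxxm hmcv ikgra ufq
Hunk 7: at line 2 remove [rilfn] add [lylik,ddxor,esvrr] -> 16 lines: twa fvi yxpub lylik ddxor esvrr ebl mdyz upsdg qwxna fqo lwps svxxm hmcv ikgra ufq
Final line count: 16

Answer: 16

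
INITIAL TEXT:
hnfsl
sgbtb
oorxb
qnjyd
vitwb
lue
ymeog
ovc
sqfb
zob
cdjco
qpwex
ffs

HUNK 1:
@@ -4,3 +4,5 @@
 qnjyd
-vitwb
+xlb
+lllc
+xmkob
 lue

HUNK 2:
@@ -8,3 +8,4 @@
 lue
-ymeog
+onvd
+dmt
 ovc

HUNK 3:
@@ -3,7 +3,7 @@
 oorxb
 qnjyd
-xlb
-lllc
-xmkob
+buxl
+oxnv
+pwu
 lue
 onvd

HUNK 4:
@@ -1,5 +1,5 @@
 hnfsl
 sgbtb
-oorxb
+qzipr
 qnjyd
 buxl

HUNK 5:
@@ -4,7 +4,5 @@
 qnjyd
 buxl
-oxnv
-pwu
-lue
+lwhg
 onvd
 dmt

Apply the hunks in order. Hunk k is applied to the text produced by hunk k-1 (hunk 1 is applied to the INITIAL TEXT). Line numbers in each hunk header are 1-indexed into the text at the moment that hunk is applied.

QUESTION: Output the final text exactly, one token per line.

Answer: hnfsl
sgbtb
qzipr
qnjyd
buxl
lwhg
onvd
dmt
ovc
sqfb
zob
cdjco
qpwex
ffs

Derivation:
Hunk 1: at line 4 remove [vitwb] add [xlb,lllc,xmkob] -> 15 lines: hnfsl sgbtb oorxb qnjyd xlb lllc xmkob lue ymeog ovc sqfb zob cdjco qpwex ffs
Hunk 2: at line 8 remove [ymeog] add [onvd,dmt] -> 16 lines: hnfsl sgbtb oorxb qnjyd xlb lllc xmkob lue onvd dmt ovc sqfb zob cdjco qpwex ffs
Hunk 3: at line 3 remove [xlb,lllc,xmkob] add [buxl,oxnv,pwu] -> 16 lines: hnfsl sgbtb oorxb qnjyd buxl oxnv pwu lue onvd dmt ovc sqfb zob cdjco qpwex ffs
Hunk 4: at line 1 remove [oorxb] add [qzipr] -> 16 lines: hnfsl sgbtb qzipr qnjyd buxl oxnv pwu lue onvd dmt ovc sqfb zob cdjco qpwex ffs
Hunk 5: at line 4 remove [oxnv,pwu,lue] add [lwhg] -> 14 lines: hnfsl sgbtb qzipr qnjyd buxl lwhg onvd dmt ovc sqfb zob cdjco qpwex ffs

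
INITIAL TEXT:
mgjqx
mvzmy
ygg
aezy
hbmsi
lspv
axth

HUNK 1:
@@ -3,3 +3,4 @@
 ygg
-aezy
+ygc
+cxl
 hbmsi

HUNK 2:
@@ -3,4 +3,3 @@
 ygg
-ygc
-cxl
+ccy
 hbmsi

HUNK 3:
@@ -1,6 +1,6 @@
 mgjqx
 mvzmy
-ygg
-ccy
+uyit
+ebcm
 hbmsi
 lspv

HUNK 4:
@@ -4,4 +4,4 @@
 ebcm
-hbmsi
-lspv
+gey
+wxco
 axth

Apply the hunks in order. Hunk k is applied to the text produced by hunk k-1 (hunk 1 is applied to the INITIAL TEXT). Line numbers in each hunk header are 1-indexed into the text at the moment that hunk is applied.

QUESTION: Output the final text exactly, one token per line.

Answer: mgjqx
mvzmy
uyit
ebcm
gey
wxco
axth

Derivation:
Hunk 1: at line 3 remove [aezy] add [ygc,cxl] -> 8 lines: mgjqx mvzmy ygg ygc cxl hbmsi lspv axth
Hunk 2: at line 3 remove [ygc,cxl] add [ccy] -> 7 lines: mgjqx mvzmy ygg ccy hbmsi lspv axth
Hunk 3: at line 1 remove [ygg,ccy] add [uyit,ebcm] -> 7 lines: mgjqx mvzmy uyit ebcm hbmsi lspv axth
Hunk 4: at line 4 remove [hbmsi,lspv] add [gey,wxco] -> 7 lines: mgjqx mvzmy uyit ebcm gey wxco axth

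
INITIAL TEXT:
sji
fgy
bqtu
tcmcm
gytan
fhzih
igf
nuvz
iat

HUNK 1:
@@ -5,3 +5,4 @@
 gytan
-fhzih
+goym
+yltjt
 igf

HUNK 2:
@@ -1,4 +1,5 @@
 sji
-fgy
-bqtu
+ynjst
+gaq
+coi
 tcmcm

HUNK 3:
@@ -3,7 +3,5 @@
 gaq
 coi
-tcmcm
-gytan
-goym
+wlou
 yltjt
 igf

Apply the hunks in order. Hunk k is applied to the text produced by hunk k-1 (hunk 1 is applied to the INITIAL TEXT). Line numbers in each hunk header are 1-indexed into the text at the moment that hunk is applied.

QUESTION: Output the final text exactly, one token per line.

Answer: sji
ynjst
gaq
coi
wlou
yltjt
igf
nuvz
iat

Derivation:
Hunk 1: at line 5 remove [fhzih] add [goym,yltjt] -> 10 lines: sji fgy bqtu tcmcm gytan goym yltjt igf nuvz iat
Hunk 2: at line 1 remove [fgy,bqtu] add [ynjst,gaq,coi] -> 11 lines: sji ynjst gaq coi tcmcm gytan goym yltjt igf nuvz iat
Hunk 3: at line 3 remove [tcmcm,gytan,goym] add [wlou] -> 9 lines: sji ynjst gaq coi wlou yltjt igf nuvz iat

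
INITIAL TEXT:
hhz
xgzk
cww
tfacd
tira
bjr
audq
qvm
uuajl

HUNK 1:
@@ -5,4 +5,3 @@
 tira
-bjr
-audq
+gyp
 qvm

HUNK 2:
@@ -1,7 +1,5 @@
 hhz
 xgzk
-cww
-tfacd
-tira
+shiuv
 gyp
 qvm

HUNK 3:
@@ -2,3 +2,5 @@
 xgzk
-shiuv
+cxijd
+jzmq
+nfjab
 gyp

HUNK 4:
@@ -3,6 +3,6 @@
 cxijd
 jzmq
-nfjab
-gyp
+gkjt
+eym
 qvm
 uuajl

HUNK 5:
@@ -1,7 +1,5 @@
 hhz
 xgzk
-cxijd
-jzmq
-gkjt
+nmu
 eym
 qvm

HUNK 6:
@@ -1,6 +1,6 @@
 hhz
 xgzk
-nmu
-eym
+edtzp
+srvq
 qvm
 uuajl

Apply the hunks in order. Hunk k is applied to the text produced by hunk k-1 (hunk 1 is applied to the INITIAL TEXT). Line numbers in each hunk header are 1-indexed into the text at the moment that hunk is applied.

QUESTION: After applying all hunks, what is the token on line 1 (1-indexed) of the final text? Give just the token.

Hunk 1: at line 5 remove [bjr,audq] add [gyp] -> 8 lines: hhz xgzk cww tfacd tira gyp qvm uuajl
Hunk 2: at line 1 remove [cww,tfacd,tira] add [shiuv] -> 6 lines: hhz xgzk shiuv gyp qvm uuajl
Hunk 3: at line 2 remove [shiuv] add [cxijd,jzmq,nfjab] -> 8 lines: hhz xgzk cxijd jzmq nfjab gyp qvm uuajl
Hunk 4: at line 3 remove [nfjab,gyp] add [gkjt,eym] -> 8 lines: hhz xgzk cxijd jzmq gkjt eym qvm uuajl
Hunk 5: at line 1 remove [cxijd,jzmq,gkjt] add [nmu] -> 6 lines: hhz xgzk nmu eym qvm uuajl
Hunk 6: at line 1 remove [nmu,eym] add [edtzp,srvq] -> 6 lines: hhz xgzk edtzp srvq qvm uuajl
Final line 1: hhz

Answer: hhz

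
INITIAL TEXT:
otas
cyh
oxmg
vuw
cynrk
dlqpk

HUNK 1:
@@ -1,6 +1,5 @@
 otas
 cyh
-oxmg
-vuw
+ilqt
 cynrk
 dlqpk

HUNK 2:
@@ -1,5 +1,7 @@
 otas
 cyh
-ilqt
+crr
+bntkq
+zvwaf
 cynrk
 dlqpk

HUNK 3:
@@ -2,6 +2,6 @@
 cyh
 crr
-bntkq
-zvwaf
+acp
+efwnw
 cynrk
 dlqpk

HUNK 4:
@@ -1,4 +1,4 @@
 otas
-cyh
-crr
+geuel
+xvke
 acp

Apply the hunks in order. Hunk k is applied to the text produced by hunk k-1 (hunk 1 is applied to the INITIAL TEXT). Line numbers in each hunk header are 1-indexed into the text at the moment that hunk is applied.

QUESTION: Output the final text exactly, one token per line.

Answer: otas
geuel
xvke
acp
efwnw
cynrk
dlqpk

Derivation:
Hunk 1: at line 1 remove [oxmg,vuw] add [ilqt] -> 5 lines: otas cyh ilqt cynrk dlqpk
Hunk 2: at line 1 remove [ilqt] add [crr,bntkq,zvwaf] -> 7 lines: otas cyh crr bntkq zvwaf cynrk dlqpk
Hunk 3: at line 2 remove [bntkq,zvwaf] add [acp,efwnw] -> 7 lines: otas cyh crr acp efwnw cynrk dlqpk
Hunk 4: at line 1 remove [cyh,crr] add [geuel,xvke] -> 7 lines: otas geuel xvke acp efwnw cynrk dlqpk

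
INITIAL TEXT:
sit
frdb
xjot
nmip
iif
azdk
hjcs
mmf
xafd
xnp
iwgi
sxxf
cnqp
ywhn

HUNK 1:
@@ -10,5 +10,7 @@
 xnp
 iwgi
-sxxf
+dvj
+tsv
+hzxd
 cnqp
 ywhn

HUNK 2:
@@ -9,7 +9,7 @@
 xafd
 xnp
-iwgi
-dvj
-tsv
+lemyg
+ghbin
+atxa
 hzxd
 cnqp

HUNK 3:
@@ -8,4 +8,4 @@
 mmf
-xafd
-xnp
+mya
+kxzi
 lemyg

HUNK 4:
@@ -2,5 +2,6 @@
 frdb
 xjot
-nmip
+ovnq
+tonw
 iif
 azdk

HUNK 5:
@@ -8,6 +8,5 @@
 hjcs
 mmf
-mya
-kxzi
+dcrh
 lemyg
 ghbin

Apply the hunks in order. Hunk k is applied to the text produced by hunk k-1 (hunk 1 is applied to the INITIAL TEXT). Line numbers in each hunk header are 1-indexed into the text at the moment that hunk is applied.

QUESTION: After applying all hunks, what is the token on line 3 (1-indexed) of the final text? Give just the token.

Answer: xjot

Derivation:
Hunk 1: at line 10 remove [sxxf] add [dvj,tsv,hzxd] -> 16 lines: sit frdb xjot nmip iif azdk hjcs mmf xafd xnp iwgi dvj tsv hzxd cnqp ywhn
Hunk 2: at line 9 remove [iwgi,dvj,tsv] add [lemyg,ghbin,atxa] -> 16 lines: sit frdb xjot nmip iif azdk hjcs mmf xafd xnp lemyg ghbin atxa hzxd cnqp ywhn
Hunk 3: at line 8 remove [xafd,xnp] add [mya,kxzi] -> 16 lines: sit frdb xjot nmip iif azdk hjcs mmf mya kxzi lemyg ghbin atxa hzxd cnqp ywhn
Hunk 4: at line 2 remove [nmip] add [ovnq,tonw] -> 17 lines: sit frdb xjot ovnq tonw iif azdk hjcs mmf mya kxzi lemyg ghbin atxa hzxd cnqp ywhn
Hunk 5: at line 8 remove [mya,kxzi] add [dcrh] -> 16 lines: sit frdb xjot ovnq tonw iif azdk hjcs mmf dcrh lemyg ghbin atxa hzxd cnqp ywhn
Final line 3: xjot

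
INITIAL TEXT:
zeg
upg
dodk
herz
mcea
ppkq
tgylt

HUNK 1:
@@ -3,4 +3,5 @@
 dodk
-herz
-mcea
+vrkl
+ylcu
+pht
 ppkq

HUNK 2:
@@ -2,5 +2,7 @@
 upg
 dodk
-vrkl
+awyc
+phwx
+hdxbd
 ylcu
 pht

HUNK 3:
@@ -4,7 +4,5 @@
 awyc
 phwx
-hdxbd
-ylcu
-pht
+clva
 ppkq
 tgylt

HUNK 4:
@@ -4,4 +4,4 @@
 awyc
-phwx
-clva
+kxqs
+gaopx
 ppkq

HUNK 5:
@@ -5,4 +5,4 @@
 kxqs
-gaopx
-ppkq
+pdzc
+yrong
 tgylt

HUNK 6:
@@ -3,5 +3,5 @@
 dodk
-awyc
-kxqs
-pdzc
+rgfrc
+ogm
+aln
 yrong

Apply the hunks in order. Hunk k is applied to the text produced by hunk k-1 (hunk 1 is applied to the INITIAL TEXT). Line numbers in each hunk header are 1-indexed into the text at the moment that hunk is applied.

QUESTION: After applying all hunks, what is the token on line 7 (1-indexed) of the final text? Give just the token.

Answer: yrong

Derivation:
Hunk 1: at line 3 remove [herz,mcea] add [vrkl,ylcu,pht] -> 8 lines: zeg upg dodk vrkl ylcu pht ppkq tgylt
Hunk 2: at line 2 remove [vrkl] add [awyc,phwx,hdxbd] -> 10 lines: zeg upg dodk awyc phwx hdxbd ylcu pht ppkq tgylt
Hunk 3: at line 4 remove [hdxbd,ylcu,pht] add [clva] -> 8 lines: zeg upg dodk awyc phwx clva ppkq tgylt
Hunk 4: at line 4 remove [phwx,clva] add [kxqs,gaopx] -> 8 lines: zeg upg dodk awyc kxqs gaopx ppkq tgylt
Hunk 5: at line 5 remove [gaopx,ppkq] add [pdzc,yrong] -> 8 lines: zeg upg dodk awyc kxqs pdzc yrong tgylt
Hunk 6: at line 3 remove [awyc,kxqs,pdzc] add [rgfrc,ogm,aln] -> 8 lines: zeg upg dodk rgfrc ogm aln yrong tgylt
Final line 7: yrong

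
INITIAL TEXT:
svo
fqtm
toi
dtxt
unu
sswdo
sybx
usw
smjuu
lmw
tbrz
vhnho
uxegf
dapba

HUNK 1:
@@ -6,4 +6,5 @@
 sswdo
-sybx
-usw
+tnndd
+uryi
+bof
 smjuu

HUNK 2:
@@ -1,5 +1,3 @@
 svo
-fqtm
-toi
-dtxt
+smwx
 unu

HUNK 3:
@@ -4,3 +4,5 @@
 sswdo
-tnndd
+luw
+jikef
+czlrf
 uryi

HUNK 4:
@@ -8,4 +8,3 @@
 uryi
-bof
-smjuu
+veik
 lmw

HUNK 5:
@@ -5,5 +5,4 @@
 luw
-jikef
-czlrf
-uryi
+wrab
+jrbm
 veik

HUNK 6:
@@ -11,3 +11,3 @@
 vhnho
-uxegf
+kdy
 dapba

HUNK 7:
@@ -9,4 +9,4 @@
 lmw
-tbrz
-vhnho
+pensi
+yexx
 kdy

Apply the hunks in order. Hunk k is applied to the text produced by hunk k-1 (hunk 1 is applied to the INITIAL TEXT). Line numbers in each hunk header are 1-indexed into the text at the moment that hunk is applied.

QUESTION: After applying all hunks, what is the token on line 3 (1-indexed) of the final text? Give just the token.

Hunk 1: at line 6 remove [sybx,usw] add [tnndd,uryi,bof] -> 15 lines: svo fqtm toi dtxt unu sswdo tnndd uryi bof smjuu lmw tbrz vhnho uxegf dapba
Hunk 2: at line 1 remove [fqtm,toi,dtxt] add [smwx] -> 13 lines: svo smwx unu sswdo tnndd uryi bof smjuu lmw tbrz vhnho uxegf dapba
Hunk 3: at line 4 remove [tnndd] add [luw,jikef,czlrf] -> 15 lines: svo smwx unu sswdo luw jikef czlrf uryi bof smjuu lmw tbrz vhnho uxegf dapba
Hunk 4: at line 8 remove [bof,smjuu] add [veik] -> 14 lines: svo smwx unu sswdo luw jikef czlrf uryi veik lmw tbrz vhnho uxegf dapba
Hunk 5: at line 5 remove [jikef,czlrf,uryi] add [wrab,jrbm] -> 13 lines: svo smwx unu sswdo luw wrab jrbm veik lmw tbrz vhnho uxegf dapba
Hunk 6: at line 11 remove [uxegf] add [kdy] -> 13 lines: svo smwx unu sswdo luw wrab jrbm veik lmw tbrz vhnho kdy dapba
Hunk 7: at line 9 remove [tbrz,vhnho] add [pensi,yexx] -> 13 lines: svo smwx unu sswdo luw wrab jrbm veik lmw pensi yexx kdy dapba
Final line 3: unu

Answer: unu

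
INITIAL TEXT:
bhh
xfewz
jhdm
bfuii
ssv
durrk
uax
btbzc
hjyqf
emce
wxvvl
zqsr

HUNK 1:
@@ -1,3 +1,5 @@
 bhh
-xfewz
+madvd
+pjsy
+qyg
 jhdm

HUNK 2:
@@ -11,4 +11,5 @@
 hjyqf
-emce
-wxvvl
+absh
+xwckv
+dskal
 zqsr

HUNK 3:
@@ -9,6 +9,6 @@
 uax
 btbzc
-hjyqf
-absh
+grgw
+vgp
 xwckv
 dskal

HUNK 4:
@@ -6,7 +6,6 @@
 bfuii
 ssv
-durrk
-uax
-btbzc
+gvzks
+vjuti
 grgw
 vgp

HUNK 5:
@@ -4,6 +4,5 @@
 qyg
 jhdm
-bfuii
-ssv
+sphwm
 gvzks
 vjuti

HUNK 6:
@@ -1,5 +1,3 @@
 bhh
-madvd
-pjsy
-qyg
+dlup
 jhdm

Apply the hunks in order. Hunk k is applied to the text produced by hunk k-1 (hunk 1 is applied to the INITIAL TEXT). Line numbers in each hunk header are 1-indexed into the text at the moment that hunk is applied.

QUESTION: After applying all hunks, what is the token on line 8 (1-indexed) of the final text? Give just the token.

Answer: vgp

Derivation:
Hunk 1: at line 1 remove [xfewz] add [madvd,pjsy,qyg] -> 14 lines: bhh madvd pjsy qyg jhdm bfuii ssv durrk uax btbzc hjyqf emce wxvvl zqsr
Hunk 2: at line 11 remove [emce,wxvvl] add [absh,xwckv,dskal] -> 15 lines: bhh madvd pjsy qyg jhdm bfuii ssv durrk uax btbzc hjyqf absh xwckv dskal zqsr
Hunk 3: at line 9 remove [hjyqf,absh] add [grgw,vgp] -> 15 lines: bhh madvd pjsy qyg jhdm bfuii ssv durrk uax btbzc grgw vgp xwckv dskal zqsr
Hunk 4: at line 6 remove [durrk,uax,btbzc] add [gvzks,vjuti] -> 14 lines: bhh madvd pjsy qyg jhdm bfuii ssv gvzks vjuti grgw vgp xwckv dskal zqsr
Hunk 5: at line 4 remove [bfuii,ssv] add [sphwm] -> 13 lines: bhh madvd pjsy qyg jhdm sphwm gvzks vjuti grgw vgp xwckv dskal zqsr
Hunk 6: at line 1 remove [madvd,pjsy,qyg] add [dlup] -> 11 lines: bhh dlup jhdm sphwm gvzks vjuti grgw vgp xwckv dskal zqsr
Final line 8: vgp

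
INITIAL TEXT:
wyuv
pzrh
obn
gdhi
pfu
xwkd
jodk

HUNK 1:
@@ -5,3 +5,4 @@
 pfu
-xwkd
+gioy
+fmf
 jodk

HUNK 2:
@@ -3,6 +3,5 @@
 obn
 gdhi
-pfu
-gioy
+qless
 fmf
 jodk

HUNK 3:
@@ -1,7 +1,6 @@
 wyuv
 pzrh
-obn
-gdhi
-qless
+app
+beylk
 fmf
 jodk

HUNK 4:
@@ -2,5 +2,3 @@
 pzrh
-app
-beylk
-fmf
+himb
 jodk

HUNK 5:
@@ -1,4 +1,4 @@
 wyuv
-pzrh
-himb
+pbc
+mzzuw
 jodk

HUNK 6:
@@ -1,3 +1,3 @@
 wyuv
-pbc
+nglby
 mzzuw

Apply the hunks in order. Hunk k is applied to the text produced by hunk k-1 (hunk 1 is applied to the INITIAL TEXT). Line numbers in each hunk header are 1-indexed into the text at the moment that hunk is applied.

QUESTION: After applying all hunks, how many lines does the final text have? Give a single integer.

Hunk 1: at line 5 remove [xwkd] add [gioy,fmf] -> 8 lines: wyuv pzrh obn gdhi pfu gioy fmf jodk
Hunk 2: at line 3 remove [pfu,gioy] add [qless] -> 7 lines: wyuv pzrh obn gdhi qless fmf jodk
Hunk 3: at line 1 remove [obn,gdhi,qless] add [app,beylk] -> 6 lines: wyuv pzrh app beylk fmf jodk
Hunk 4: at line 2 remove [app,beylk,fmf] add [himb] -> 4 lines: wyuv pzrh himb jodk
Hunk 5: at line 1 remove [pzrh,himb] add [pbc,mzzuw] -> 4 lines: wyuv pbc mzzuw jodk
Hunk 6: at line 1 remove [pbc] add [nglby] -> 4 lines: wyuv nglby mzzuw jodk
Final line count: 4

Answer: 4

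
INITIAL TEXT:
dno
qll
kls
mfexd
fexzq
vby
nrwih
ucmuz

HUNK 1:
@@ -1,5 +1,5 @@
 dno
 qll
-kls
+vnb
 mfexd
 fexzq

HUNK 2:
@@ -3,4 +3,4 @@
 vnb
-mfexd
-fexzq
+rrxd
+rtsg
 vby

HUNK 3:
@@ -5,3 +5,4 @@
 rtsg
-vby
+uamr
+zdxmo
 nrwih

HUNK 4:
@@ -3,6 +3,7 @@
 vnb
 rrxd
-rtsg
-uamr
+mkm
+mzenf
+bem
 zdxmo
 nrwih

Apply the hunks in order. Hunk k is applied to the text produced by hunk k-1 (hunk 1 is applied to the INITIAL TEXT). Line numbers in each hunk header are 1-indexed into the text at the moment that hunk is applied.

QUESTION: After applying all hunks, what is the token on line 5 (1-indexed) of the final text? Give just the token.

Hunk 1: at line 1 remove [kls] add [vnb] -> 8 lines: dno qll vnb mfexd fexzq vby nrwih ucmuz
Hunk 2: at line 3 remove [mfexd,fexzq] add [rrxd,rtsg] -> 8 lines: dno qll vnb rrxd rtsg vby nrwih ucmuz
Hunk 3: at line 5 remove [vby] add [uamr,zdxmo] -> 9 lines: dno qll vnb rrxd rtsg uamr zdxmo nrwih ucmuz
Hunk 4: at line 3 remove [rtsg,uamr] add [mkm,mzenf,bem] -> 10 lines: dno qll vnb rrxd mkm mzenf bem zdxmo nrwih ucmuz
Final line 5: mkm

Answer: mkm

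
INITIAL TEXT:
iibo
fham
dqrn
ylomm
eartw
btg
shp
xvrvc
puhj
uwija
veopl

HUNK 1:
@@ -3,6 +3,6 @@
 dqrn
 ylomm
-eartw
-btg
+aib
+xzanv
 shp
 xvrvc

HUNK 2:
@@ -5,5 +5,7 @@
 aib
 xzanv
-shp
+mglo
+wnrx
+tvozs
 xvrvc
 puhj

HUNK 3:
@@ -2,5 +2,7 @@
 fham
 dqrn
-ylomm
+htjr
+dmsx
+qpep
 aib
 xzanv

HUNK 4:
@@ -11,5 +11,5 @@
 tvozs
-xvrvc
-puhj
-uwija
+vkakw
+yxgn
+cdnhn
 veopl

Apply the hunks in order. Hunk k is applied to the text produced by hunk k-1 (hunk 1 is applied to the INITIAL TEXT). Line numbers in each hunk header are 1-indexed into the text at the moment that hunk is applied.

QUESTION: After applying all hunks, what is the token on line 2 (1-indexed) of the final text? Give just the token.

Hunk 1: at line 3 remove [eartw,btg] add [aib,xzanv] -> 11 lines: iibo fham dqrn ylomm aib xzanv shp xvrvc puhj uwija veopl
Hunk 2: at line 5 remove [shp] add [mglo,wnrx,tvozs] -> 13 lines: iibo fham dqrn ylomm aib xzanv mglo wnrx tvozs xvrvc puhj uwija veopl
Hunk 3: at line 2 remove [ylomm] add [htjr,dmsx,qpep] -> 15 lines: iibo fham dqrn htjr dmsx qpep aib xzanv mglo wnrx tvozs xvrvc puhj uwija veopl
Hunk 4: at line 11 remove [xvrvc,puhj,uwija] add [vkakw,yxgn,cdnhn] -> 15 lines: iibo fham dqrn htjr dmsx qpep aib xzanv mglo wnrx tvozs vkakw yxgn cdnhn veopl
Final line 2: fham

Answer: fham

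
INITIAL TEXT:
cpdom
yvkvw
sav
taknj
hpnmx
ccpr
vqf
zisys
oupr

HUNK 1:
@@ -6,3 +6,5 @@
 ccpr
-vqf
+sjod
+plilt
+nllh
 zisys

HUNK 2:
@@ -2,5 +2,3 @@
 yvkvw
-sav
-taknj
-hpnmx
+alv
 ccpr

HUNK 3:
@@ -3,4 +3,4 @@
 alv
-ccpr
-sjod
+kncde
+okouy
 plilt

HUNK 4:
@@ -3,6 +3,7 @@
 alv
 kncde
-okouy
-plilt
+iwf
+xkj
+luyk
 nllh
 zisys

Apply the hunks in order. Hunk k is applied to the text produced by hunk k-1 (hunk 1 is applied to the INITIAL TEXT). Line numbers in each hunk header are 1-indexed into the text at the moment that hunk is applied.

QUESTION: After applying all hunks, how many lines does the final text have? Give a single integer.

Answer: 10

Derivation:
Hunk 1: at line 6 remove [vqf] add [sjod,plilt,nllh] -> 11 lines: cpdom yvkvw sav taknj hpnmx ccpr sjod plilt nllh zisys oupr
Hunk 2: at line 2 remove [sav,taknj,hpnmx] add [alv] -> 9 lines: cpdom yvkvw alv ccpr sjod plilt nllh zisys oupr
Hunk 3: at line 3 remove [ccpr,sjod] add [kncde,okouy] -> 9 lines: cpdom yvkvw alv kncde okouy plilt nllh zisys oupr
Hunk 4: at line 3 remove [okouy,plilt] add [iwf,xkj,luyk] -> 10 lines: cpdom yvkvw alv kncde iwf xkj luyk nllh zisys oupr
Final line count: 10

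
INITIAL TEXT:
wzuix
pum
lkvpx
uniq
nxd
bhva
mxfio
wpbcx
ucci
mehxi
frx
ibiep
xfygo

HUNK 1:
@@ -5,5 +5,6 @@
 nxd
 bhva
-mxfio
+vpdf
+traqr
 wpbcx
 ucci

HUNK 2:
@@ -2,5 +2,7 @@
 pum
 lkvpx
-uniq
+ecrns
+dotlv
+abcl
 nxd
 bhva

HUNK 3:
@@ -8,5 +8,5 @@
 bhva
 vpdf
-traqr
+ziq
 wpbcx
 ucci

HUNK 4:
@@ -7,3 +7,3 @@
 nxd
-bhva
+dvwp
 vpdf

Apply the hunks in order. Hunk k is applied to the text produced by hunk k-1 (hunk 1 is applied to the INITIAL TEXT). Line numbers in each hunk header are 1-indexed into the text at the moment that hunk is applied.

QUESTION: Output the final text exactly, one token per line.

Answer: wzuix
pum
lkvpx
ecrns
dotlv
abcl
nxd
dvwp
vpdf
ziq
wpbcx
ucci
mehxi
frx
ibiep
xfygo

Derivation:
Hunk 1: at line 5 remove [mxfio] add [vpdf,traqr] -> 14 lines: wzuix pum lkvpx uniq nxd bhva vpdf traqr wpbcx ucci mehxi frx ibiep xfygo
Hunk 2: at line 2 remove [uniq] add [ecrns,dotlv,abcl] -> 16 lines: wzuix pum lkvpx ecrns dotlv abcl nxd bhva vpdf traqr wpbcx ucci mehxi frx ibiep xfygo
Hunk 3: at line 8 remove [traqr] add [ziq] -> 16 lines: wzuix pum lkvpx ecrns dotlv abcl nxd bhva vpdf ziq wpbcx ucci mehxi frx ibiep xfygo
Hunk 4: at line 7 remove [bhva] add [dvwp] -> 16 lines: wzuix pum lkvpx ecrns dotlv abcl nxd dvwp vpdf ziq wpbcx ucci mehxi frx ibiep xfygo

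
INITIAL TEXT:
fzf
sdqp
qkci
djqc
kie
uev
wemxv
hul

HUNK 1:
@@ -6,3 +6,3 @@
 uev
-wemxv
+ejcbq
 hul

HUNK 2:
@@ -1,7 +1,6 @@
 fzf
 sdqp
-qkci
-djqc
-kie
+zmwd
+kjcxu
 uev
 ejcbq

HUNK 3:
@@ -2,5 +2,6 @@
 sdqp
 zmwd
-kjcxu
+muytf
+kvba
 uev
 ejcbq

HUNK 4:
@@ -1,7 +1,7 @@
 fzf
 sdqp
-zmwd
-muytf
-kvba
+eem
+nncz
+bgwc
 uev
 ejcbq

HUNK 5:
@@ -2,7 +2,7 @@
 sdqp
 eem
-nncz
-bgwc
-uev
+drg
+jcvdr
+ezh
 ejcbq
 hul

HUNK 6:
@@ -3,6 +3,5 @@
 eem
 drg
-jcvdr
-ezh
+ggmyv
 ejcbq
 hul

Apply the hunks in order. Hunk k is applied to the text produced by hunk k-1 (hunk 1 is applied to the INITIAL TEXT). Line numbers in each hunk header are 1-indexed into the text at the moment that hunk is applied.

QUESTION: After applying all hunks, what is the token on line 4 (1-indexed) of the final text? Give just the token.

Hunk 1: at line 6 remove [wemxv] add [ejcbq] -> 8 lines: fzf sdqp qkci djqc kie uev ejcbq hul
Hunk 2: at line 1 remove [qkci,djqc,kie] add [zmwd,kjcxu] -> 7 lines: fzf sdqp zmwd kjcxu uev ejcbq hul
Hunk 3: at line 2 remove [kjcxu] add [muytf,kvba] -> 8 lines: fzf sdqp zmwd muytf kvba uev ejcbq hul
Hunk 4: at line 1 remove [zmwd,muytf,kvba] add [eem,nncz,bgwc] -> 8 lines: fzf sdqp eem nncz bgwc uev ejcbq hul
Hunk 5: at line 2 remove [nncz,bgwc,uev] add [drg,jcvdr,ezh] -> 8 lines: fzf sdqp eem drg jcvdr ezh ejcbq hul
Hunk 6: at line 3 remove [jcvdr,ezh] add [ggmyv] -> 7 lines: fzf sdqp eem drg ggmyv ejcbq hul
Final line 4: drg

Answer: drg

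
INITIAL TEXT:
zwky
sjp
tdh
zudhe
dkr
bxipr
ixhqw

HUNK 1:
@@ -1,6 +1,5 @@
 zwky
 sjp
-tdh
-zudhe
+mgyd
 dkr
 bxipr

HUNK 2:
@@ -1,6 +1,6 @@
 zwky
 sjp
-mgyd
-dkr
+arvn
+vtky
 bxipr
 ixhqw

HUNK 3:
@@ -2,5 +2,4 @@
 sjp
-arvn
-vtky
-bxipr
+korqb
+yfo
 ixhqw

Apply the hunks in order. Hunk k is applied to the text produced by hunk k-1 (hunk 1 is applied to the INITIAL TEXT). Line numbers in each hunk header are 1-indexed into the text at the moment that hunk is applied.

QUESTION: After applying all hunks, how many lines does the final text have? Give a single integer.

Answer: 5

Derivation:
Hunk 1: at line 1 remove [tdh,zudhe] add [mgyd] -> 6 lines: zwky sjp mgyd dkr bxipr ixhqw
Hunk 2: at line 1 remove [mgyd,dkr] add [arvn,vtky] -> 6 lines: zwky sjp arvn vtky bxipr ixhqw
Hunk 3: at line 2 remove [arvn,vtky,bxipr] add [korqb,yfo] -> 5 lines: zwky sjp korqb yfo ixhqw
Final line count: 5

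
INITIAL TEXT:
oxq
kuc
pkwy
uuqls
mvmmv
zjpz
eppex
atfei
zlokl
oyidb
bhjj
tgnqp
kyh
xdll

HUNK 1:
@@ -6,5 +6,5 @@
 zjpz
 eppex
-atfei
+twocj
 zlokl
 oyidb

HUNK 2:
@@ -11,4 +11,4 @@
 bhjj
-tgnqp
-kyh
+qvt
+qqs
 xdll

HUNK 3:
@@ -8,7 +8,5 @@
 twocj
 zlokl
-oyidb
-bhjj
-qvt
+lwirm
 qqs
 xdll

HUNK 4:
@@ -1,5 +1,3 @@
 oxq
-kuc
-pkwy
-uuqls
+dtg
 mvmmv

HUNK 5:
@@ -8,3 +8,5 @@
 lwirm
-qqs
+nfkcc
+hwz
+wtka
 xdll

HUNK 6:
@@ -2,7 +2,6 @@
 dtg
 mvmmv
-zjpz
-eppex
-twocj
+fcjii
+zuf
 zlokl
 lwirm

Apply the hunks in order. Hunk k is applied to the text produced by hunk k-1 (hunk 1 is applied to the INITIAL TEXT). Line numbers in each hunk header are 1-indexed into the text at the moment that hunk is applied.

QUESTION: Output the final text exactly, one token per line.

Hunk 1: at line 6 remove [atfei] add [twocj] -> 14 lines: oxq kuc pkwy uuqls mvmmv zjpz eppex twocj zlokl oyidb bhjj tgnqp kyh xdll
Hunk 2: at line 11 remove [tgnqp,kyh] add [qvt,qqs] -> 14 lines: oxq kuc pkwy uuqls mvmmv zjpz eppex twocj zlokl oyidb bhjj qvt qqs xdll
Hunk 3: at line 8 remove [oyidb,bhjj,qvt] add [lwirm] -> 12 lines: oxq kuc pkwy uuqls mvmmv zjpz eppex twocj zlokl lwirm qqs xdll
Hunk 4: at line 1 remove [kuc,pkwy,uuqls] add [dtg] -> 10 lines: oxq dtg mvmmv zjpz eppex twocj zlokl lwirm qqs xdll
Hunk 5: at line 8 remove [qqs] add [nfkcc,hwz,wtka] -> 12 lines: oxq dtg mvmmv zjpz eppex twocj zlokl lwirm nfkcc hwz wtka xdll
Hunk 6: at line 2 remove [zjpz,eppex,twocj] add [fcjii,zuf] -> 11 lines: oxq dtg mvmmv fcjii zuf zlokl lwirm nfkcc hwz wtka xdll

Answer: oxq
dtg
mvmmv
fcjii
zuf
zlokl
lwirm
nfkcc
hwz
wtka
xdll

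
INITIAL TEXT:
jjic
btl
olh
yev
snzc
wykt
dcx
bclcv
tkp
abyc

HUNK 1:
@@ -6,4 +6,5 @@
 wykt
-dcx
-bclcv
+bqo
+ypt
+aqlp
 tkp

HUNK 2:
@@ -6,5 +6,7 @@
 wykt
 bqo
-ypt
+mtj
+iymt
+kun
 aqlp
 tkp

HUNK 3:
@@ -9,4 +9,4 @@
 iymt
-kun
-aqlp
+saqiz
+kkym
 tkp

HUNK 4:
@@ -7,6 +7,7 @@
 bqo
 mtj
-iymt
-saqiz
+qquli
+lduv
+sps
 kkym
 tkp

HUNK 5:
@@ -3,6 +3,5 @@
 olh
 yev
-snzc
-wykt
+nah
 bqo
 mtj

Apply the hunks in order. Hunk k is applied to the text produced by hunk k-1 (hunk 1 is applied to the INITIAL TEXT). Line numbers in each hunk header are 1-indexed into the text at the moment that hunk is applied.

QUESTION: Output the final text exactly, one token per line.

Answer: jjic
btl
olh
yev
nah
bqo
mtj
qquli
lduv
sps
kkym
tkp
abyc

Derivation:
Hunk 1: at line 6 remove [dcx,bclcv] add [bqo,ypt,aqlp] -> 11 lines: jjic btl olh yev snzc wykt bqo ypt aqlp tkp abyc
Hunk 2: at line 6 remove [ypt] add [mtj,iymt,kun] -> 13 lines: jjic btl olh yev snzc wykt bqo mtj iymt kun aqlp tkp abyc
Hunk 3: at line 9 remove [kun,aqlp] add [saqiz,kkym] -> 13 lines: jjic btl olh yev snzc wykt bqo mtj iymt saqiz kkym tkp abyc
Hunk 4: at line 7 remove [iymt,saqiz] add [qquli,lduv,sps] -> 14 lines: jjic btl olh yev snzc wykt bqo mtj qquli lduv sps kkym tkp abyc
Hunk 5: at line 3 remove [snzc,wykt] add [nah] -> 13 lines: jjic btl olh yev nah bqo mtj qquli lduv sps kkym tkp abyc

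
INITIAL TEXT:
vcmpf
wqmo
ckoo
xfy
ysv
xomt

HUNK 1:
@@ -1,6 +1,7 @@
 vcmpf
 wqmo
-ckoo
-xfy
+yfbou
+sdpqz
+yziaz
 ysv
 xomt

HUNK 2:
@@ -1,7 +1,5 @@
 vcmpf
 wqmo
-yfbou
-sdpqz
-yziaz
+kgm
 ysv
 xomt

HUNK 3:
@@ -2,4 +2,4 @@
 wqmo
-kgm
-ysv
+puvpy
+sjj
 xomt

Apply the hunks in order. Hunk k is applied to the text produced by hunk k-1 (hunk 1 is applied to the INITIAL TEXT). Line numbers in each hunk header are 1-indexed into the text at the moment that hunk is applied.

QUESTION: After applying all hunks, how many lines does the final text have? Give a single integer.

Answer: 5

Derivation:
Hunk 1: at line 1 remove [ckoo,xfy] add [yfbou,sdpqz,yziaz] -> 7 lines: vcmpf wqmo yfbou sdpqz yziaz ysv xomt
Hunk 2: at line 1 remove [yfbou,sdpqz,yziaz] add [kgm] -> 5 lines: vcmpf wqmo kgm ysv xomt
Hunk 3: at line 2 remove [kgm,ysv] add [puvpy,sjj] -> 5 lines: vcmpf wqmo puvpy sjj xomt
Final line count: 5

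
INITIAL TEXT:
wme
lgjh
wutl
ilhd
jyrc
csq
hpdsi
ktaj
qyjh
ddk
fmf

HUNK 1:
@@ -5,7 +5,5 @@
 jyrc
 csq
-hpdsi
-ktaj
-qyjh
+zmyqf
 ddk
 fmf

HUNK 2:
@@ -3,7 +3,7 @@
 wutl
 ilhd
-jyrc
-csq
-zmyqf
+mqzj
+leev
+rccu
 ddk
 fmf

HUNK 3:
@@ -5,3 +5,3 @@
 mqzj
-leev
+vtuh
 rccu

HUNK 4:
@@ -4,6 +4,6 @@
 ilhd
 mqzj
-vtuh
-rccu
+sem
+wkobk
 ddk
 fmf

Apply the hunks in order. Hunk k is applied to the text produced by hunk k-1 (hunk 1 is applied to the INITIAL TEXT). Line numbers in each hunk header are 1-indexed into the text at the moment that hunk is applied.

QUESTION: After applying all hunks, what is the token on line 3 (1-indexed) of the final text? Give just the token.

Hunk 1: at line 5 remove [hpdsi,ktaj,qyjh] add [zmyqf] -> 9 lines: wme lgjh wutl ilhd jyrc csq zmyqf ddk fmf
Hunk 2: at line 3 remove [jyrc,csq,zmyqf] add [mqzj,leev,rccu] -> 9 lines: wme lgjh wutl ilhd mqzj leev rccu ddk fmf
Hunk 3: at line 5 remove [leev] add [vtuh] -> 9 lines: wme lgjh wutl ilhd mqzj vtuh rccu ddk fmf
Hunk 4: at line 4 remove [vtuh,rccu] add [sem,wkobk] -> 9 lines: wme lgjh wutl ilhd mqzj sem wkobk ddk fmf
Final line 3: wutl

Answer: wutl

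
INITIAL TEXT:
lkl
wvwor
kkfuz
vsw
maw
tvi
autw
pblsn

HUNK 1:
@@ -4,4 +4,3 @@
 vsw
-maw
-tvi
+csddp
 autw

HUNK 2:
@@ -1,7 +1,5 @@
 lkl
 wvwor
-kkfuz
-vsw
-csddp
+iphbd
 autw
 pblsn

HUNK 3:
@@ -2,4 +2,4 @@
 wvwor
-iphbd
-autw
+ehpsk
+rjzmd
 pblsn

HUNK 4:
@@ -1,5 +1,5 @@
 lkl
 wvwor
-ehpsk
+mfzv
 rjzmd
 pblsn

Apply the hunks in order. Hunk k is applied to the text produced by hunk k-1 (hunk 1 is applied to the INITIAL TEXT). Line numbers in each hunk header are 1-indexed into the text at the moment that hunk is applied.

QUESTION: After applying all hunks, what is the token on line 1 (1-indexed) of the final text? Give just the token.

Hunk 1: at line 4 remove [maw,tvi] add [csddp] -> 7 lines: lkl wvwor kkfuz vsw csddp autw pblsn
Hunk 2: at line 1 remove [kkfuz,vsw,csddp] add [iphbd] -> 5 lines: lkl wvwor iphbd autw pblsn
Hunk 3: at line 2 remove [iphbd,autw] add [ehpsk,rjzmd] -> 5 lines: lkl wvwor ehpsk rjzmd pblsn
Hunk 4: at line 1 remove [ehpsk] add [mfzv] -> 5 lines: lkl wvwor mfzv rjzmd pblsn
Final line 1: lkl

Answer: lkl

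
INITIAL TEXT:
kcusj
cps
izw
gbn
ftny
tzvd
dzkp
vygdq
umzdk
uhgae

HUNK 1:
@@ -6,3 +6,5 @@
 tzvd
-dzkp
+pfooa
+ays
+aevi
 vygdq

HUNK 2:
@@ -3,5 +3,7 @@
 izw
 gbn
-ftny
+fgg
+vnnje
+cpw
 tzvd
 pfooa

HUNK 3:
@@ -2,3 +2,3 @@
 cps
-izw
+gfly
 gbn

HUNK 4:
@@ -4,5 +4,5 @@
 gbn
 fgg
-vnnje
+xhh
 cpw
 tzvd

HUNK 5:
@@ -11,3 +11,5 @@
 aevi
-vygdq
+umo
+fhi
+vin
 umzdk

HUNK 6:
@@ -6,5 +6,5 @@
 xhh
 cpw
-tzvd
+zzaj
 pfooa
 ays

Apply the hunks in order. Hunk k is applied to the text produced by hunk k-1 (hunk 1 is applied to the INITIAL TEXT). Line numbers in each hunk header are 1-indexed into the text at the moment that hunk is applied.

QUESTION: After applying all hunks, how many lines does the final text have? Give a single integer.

Hunk 1: at line 6 remove [dzkp] add [pfooa,ays,aevi] -> 12 lines: kcusj cps izw gbn ftny tzvd pfooa ays aevi vygdq umzdk uhgae
Hunk 2: at line 3 remove [ftny] add [fgg,vnnje,cpw] -> 14 lines: kcusj cps izw gbn fgg vnnje cpw tzvd pfooa ays aevi vygdq umzdk uhgae
Hunk 3: at line 2 remove [izw] add [gfly] -> 14 lines: kcusj cps gfly gbn fgg vnnje cpw tzvd pfooa ays aevi vygdq umzdk uhgae
Hunk 4: at line 4 remove [vnnje] add [xhh] -> 14 lines: kcusj cps gfly gbn fgg xhh cpw tzvd pfooa ays aevi vygdq umzdk uhgae
Hunk 5: at line 11 remove [vygdq] add [umo,fhi,vin] -> 16 lines: kcusj cps gfly gbn fgg xhh cpw tzvd pfooa ays aevi umo fhi vin umzdk uhgae
Hunk 6: at line 6 remove [tzvd] add [zzaj] -> 16 lines: kcusj cps gfly gbn fgg xhh cpw zzaj pfooa ays aevi umo fhi vin umzdk uhgae
Final line count: 16

Answer: 16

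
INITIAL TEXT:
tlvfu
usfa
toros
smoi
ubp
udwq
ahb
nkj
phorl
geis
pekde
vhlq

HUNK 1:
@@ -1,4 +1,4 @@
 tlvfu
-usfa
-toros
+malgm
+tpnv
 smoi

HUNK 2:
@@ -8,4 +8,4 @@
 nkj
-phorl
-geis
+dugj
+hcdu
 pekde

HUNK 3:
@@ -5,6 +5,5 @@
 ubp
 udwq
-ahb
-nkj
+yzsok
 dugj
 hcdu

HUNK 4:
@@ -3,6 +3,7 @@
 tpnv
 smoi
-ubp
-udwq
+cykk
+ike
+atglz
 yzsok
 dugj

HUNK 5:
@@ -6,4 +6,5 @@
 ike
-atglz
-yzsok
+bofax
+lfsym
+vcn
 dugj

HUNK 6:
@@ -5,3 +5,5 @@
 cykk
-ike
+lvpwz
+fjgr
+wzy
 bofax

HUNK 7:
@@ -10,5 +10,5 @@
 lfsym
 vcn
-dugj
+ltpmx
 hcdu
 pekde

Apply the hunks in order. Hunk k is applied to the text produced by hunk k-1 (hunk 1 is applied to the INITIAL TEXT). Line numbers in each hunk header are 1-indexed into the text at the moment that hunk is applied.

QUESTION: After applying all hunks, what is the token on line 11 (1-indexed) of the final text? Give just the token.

Answer: vcn

Derivation:
Hunk 1: at line 1 remove [usfa,toros] add [malgm,tpnv] -> 12 lines: tlvfu malgm tpnv smoi ubp udwq ahb nkj phorl geis pekde vhlq
Hunk 2: at line 8 remove [phorl,geis] add [dugj,hcdu] -> 12 lines: tlvfu malgm tpnv smoi ubp udwq ahb nkj dugj hcdu pekde vhlq
Hunk 3: at line 5 remove [ahb,nkj] add [yzsok] -> 11 lines: tlvfu malgm tpnv smoi ubp udwq yzsok dugj hcdu pekde vhlq
Hunk 4: at line 3 remove [ubp,udwq] add [cykk,ike,atglz] -> 12 lines: tlvfu malgm tpnv smoi cykk ike atglz yzsok dugj hcdu pekde vhlq
Hunk 5: at line 6 remove [atglz,yzsok] add [bofax,lfsym,vcn] -> 13 lines: tlvfu malgm tpnv smoi cykk ike bofax lfsym vcn dugj hcdu pekde vhlq
Hunk 6: at line 5 remove [ike] add [lvpwz,fjgr,wzy] -> 15 lines: tlvfu malgm tpnv smoi cykk lvpwz fjgr wzy bofax lfsym vcn dugj hcdu pekde vhlq
Hunk 7: at line 10 remove [dugj] add [ltpmx] -> 15 lines: tlvfu malgm tpnv smoi cykk lvpwz fjgr wzy bofax lfsym vcn ltpmx hcdu pekde vhlq
Final line 11: vcn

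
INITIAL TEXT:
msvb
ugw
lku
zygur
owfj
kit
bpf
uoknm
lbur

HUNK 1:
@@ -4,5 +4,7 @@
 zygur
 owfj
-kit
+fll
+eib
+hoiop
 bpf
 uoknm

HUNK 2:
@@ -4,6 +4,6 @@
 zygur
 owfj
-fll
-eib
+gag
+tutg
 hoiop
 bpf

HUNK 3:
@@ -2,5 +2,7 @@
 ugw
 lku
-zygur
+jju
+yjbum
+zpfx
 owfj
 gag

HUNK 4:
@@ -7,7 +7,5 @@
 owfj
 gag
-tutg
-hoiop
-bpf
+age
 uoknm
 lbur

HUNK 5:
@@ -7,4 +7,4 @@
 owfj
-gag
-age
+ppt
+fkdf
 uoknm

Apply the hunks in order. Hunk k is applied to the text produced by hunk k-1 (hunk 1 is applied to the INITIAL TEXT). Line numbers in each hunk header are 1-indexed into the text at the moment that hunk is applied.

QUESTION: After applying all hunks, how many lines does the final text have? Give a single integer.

Answer: 11

Derivation:
Hunk 1: at line 4 remove [kit] add [fll,eib,hoiop] -> 11 lines: msvb ugw lku zygur owfj fll eib hoiop bpf uoknm lbur
Hunk 2: at line 4 remove [fll,eib] add [gag,tutg] -> 11 lines: msvb ugw lku zygur owfj gag tutg hoiop bpf uoknm lbur
Hunk 3: at line 2 remove [zygur] add [jju,yjbum,zpfx] -> 13 lines: msvb ugw lku jju yjbum zpfx owfj gag tutg hoiop bpf uoknm lbur
Hunk 4: at line 7 remove [tutg,hoiop,bpf] add [age] -> 11 lines: msvb ugw lku jju yjbum zpfx owfj gag age uoknm lbur
Hunk 5: at line 7 remove [gag,age] add [ppt,fkdf] -> 11 lines: msvb ugw lku jju yjbum zpfx owfj ppt fkdf uoknm lbur
Final line count: 11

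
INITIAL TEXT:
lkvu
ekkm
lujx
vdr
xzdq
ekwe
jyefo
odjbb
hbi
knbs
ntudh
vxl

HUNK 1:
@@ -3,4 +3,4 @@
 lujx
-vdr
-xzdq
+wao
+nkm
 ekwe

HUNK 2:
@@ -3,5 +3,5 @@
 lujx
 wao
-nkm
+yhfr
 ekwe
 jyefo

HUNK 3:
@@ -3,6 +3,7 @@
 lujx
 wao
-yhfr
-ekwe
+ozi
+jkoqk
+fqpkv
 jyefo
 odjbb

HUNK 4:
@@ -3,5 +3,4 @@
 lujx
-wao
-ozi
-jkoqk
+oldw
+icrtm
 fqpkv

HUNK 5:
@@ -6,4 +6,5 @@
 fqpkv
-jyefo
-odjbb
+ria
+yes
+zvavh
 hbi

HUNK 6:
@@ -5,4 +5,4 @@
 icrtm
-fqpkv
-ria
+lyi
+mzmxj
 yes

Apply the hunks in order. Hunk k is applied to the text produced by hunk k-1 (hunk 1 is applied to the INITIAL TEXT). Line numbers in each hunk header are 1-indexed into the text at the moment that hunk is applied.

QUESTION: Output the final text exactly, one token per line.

Hunk 1: at line 3 remove [vdr,xzdq] add [wao,nkm] -> 12 lines: lkvu ekkm lujx wao nkm ekwe jyefo odjbb hbi knbs ntudh vxl
Hunk 2: at line 3 remove [nkm] add [yhfr] -> 12 lines: lkvu ekkm lujx wao yhfr ekwe jyefo odjbb hbi knbs ntudh vxl
Hunk 3: at line 3 remove [yhfr,ekwe] add [ozi,jkoqk,fqpkv] -> 13 lines: lkvu ekkm lujx wao ozi jkoqk fqpkv jyefo odjbb hbi knbs ntudh vxl
Hunk 4: at line 3 remove [wao,ozi,jkoqk] add [oldw,icrtm] -> 12 lines: lkvu ekkm lujx oldw icrtm fqpkv jyefo odjbb hbi knbs ntudh vxl
Hunk 5: at line 6 remove [jyefo,odjbb] add [ria,yes,zvavh] -> 13 lines: lkvu ekkm lujx oldw icrtm fqpkv ria yes zvavh hbi knbs ntudh vxl
Hunk 6: at line 5 remove [fqpkv,ria] add [lyi,mzmxj] -> 13 lines: lkvu ekkm lujx oldw icrtm lyi mzmxj yes zvavh hbi knbs ntudh vxl

Answer: lkvu
ekkm
lujx
oldw
icrtm
lyi
mzmxj
yes
zvavh
hbi
knbs
ntudh
vxl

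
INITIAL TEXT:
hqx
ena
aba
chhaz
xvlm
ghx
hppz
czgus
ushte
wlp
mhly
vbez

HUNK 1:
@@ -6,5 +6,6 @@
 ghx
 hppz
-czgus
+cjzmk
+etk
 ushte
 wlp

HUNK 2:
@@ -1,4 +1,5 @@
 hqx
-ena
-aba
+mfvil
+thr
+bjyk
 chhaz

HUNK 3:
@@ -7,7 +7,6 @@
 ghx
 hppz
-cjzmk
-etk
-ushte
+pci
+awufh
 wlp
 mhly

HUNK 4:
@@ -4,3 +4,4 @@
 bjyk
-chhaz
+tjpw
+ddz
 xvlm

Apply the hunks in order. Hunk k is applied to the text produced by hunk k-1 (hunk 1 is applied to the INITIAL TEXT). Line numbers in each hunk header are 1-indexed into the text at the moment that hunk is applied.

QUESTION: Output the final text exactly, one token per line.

Hunk 1: at line 6 remove [czgus] add [cjzmk,etk] -> 13 lines: hqx ena aba chhaz xvlm ghx hppz cjzmk etk ushte wlp mhly vbez
Hunk 2: at line 1 remove [ena,aba] add [mfvil,thr,bjyk] -> 14 lines: hqx mfvil thr bjyk chhaz xvlm ghx hppz cjzmk etk ushte wlp mhly vbez
Hunk 3: at line 7 remove [cjzmk,etk,ushte] add [pci,awufh] -> 13 lines: hqx mfvil thr bjyk chhaz xvlm ghx hppz pci awufh wlp mhly vbez
Hunk 4: at line 4 remove [chhaz] add [tjpw,ddz] -> 14 lines: hqx mfvil thr bjyk tjpw ddz xvlm ghx hppz pci awufh wlp mhly vbez

Answer: hqx
mfvil
thr
bjyk
tjpw
ddz
xvlm
ghx
hppz
pci
awufh
wlp
mhly
vbez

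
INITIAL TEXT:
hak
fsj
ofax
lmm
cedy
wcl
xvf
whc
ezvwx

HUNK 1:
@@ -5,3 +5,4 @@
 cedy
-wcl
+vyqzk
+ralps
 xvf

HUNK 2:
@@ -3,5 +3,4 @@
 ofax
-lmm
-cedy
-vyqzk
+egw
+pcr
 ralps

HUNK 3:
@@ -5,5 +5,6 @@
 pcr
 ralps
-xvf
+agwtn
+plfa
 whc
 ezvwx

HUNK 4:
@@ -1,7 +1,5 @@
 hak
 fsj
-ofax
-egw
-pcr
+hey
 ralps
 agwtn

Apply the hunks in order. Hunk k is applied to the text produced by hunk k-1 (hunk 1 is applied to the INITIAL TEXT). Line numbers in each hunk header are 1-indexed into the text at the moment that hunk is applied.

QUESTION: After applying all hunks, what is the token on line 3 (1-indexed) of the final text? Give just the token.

Answer: hey

Derivation:
Hunk 1: at line 5 remove [wcl] add [vyqzk,ralps] -> 10 lines: hak fsj ofax lmm cedy vyqzk ralps xvf whc ezvwx
Hunk 2: at line 3 remove [lmm,cedy,vyqzk] add [egw,pcr] -> 9 lines: hak fsj ofax egw pcr ralps xvf whc ezvwx
Hunk 3: at line 5 remove [xvf] add [agwtn,plfa] -> 10 lines: hak fsj ofax egw pcr ralps agwtn plfa whc ezvwx
Hunk 4: at line 1 remove [ofax,egw,pcr] add [hey] -> 8 lines: hak fsj hey ralps agwtn plfa whc ezvwx
Final line 3: hey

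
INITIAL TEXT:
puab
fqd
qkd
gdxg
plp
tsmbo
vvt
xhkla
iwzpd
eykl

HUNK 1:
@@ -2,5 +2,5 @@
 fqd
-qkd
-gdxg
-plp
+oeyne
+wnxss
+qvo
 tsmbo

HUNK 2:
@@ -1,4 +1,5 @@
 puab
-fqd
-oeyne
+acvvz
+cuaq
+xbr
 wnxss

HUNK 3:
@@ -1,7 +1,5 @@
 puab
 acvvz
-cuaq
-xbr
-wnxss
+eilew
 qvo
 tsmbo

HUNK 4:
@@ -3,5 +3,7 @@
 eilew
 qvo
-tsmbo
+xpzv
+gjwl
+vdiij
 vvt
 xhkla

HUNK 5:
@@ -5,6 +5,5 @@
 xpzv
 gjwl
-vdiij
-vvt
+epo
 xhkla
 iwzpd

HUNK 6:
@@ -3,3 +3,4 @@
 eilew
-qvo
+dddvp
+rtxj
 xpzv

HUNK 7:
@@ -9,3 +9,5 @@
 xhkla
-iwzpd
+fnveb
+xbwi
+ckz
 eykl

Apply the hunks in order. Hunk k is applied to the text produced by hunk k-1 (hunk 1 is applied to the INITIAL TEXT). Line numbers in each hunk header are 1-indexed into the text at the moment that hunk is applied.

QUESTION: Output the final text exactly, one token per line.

Hunk 1: at line 2 remove [qkd,gdxg,plp] add [oeyne,wnxss,qvo] -> 10 lines: puab fqd oeyne wnxss qvo tsmbo vvt xhkla iwzpd eykl
Hunk 2: at line 1 remove [fqd,oeyne] add [acvvz,cuaq,xbr] -> 11 lines: puab acvvz cuaq xbr wnxss qvo tsmbo vvt xhkla iwzpd eykl
Hunk 3: at line 1 remove [cuaq,xbr,wnxss] add [eilew] -> 9 lines: puab acvvz eilew qvo tsmbo vvt xhkla iwzpd eykl
Hunk 4: at line 3 remove [tsmbo] add [xpzv,gjwl,vdiij] -> 11 lines: puab acvvz eilew qvo xpzv gjwl vdiij vvt xhkla iwzpd eykl
Hunk 5: at line 5 remove [vdiij,vvt] add [epo] -> 10 lines: puab acvvz eilew qvo xpzv gjwl epo xhkla iwzpd eykl
Hunk 6: at line 3 remove [qvo] add [dddvp,rtxj] -> 11 lines: puab acvvz eilew dddvp rtxj xpzv gjwl epo xhkla iwzpd eykl
Hunk 7: at line 9 remove [iwzpd] add [fnveb,xbwi,ckz] -> 13 lines: puab acvvz eilew dddvp rtxj xpzv gjwl epo xhkla fnveb xbwi ckz eykl

Answer: puab
acvvz
eilew
dddvp
rtxj
xpzv
gjwl
epo
xhkla
fnveb
xbwi
ckz
eykl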